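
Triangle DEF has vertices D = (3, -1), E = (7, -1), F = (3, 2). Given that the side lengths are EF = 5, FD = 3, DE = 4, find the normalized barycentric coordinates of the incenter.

The incenter has barycentric coordinates proportional to the opposite side lengths: (5 : 3 : 4).
Normalizing by 5+3+4 = 12 gives (5/12, 1/4, 1/3).

(5/12, 1/4, 1/3)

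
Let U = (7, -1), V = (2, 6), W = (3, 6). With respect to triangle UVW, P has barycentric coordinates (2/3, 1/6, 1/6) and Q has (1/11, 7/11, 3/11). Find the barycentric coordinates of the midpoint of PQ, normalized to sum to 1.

(25/66, 53/132, 29/132)

Since both coordinate triples sum to 1, the midpoint's barycentrics are the componentwise average.
(2/3+1/11)/2 = 25/66; similarly 53/132 and 29/132.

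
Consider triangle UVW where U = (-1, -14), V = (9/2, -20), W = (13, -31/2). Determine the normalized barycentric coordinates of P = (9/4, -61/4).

Signed area of the reference triangle: [UVW] = ½·((-1)·(-20−(-31/2)) + (9/2)·(-31/2−(-14)) + 13·(-14−(-20))) = ½·(9/2 − 27/4 + 78) = 303/8.
[PVW] = ½·((9/4)·(-20−(-31/2)) + (9/2)·(-31/2−(-61/4)) + 13·(-61/4−(-20))) = ½·(-81/8 − 9/8 + 247/4) = 101/4, so the U-coordinate is (101/4)/(303/8) = 2/3.
[UPW] = ½·((-1)·(-61/4−(-31/2)) + (9/4)·(-31/2−(-14)) + 13·(-14−(-61/4))) = ½·(-1/4 − 27/8 + 65/4) = 101/16, so the V-coordinate is 1/6.
[UVP] = ½·((-1)·(-20−(-61/4)) + (9/2)·(-61/4−(-14)) + (9/4)·(-14−(-20))) = ½·(19/4 − 45/8 + 27/2) = 101/16, so the W-coordinate is 1/6.

(2/3, 1/6, 1/6)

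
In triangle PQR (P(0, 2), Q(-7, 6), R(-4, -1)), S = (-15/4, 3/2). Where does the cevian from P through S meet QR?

(-5, 4/3)

Barycentric coordinates of S with respect to PQR: (1/4, 1/4, 1/2).
On side QR the P-coordinate is zero; dropping S's P-weight 1/4 and renormalizing the remaining 1/4 : 1/2 gives weights 1/3, 2/3 on Q, R.
T = (1/3)·(-7, 6) + (2/3)·(-4, -1) = (-5, 4/3).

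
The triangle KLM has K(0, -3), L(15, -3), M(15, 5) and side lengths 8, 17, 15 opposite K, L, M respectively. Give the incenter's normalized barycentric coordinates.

The incenter has barycentric coordinates proportional to the opposite side lengths: (8 : 17 : 15).
Normalizing by 8+17+15 = 40 gives (1/5, 17/40, 3/8).

(1/5, 17/40, 3/8)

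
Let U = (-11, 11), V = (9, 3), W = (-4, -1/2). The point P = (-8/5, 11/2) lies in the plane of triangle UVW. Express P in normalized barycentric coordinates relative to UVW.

(2/5, 2/5, 1/5)

Signed area of the reference triangle: [UVW] = ½·((-11)·(3−(-1/2)) + 9·(-1/2−11) + (-4)·(11−3)) = ½·(-77/2 − 207/2 − 32) = -87.
[PVW] = ½·((-8/5)·(3−(-1/2)) + 9·(-1/2−(11/2)) + (-4)·(11/2−3)) = ½·(-28/5 − 54 − 10) = -174/5, so the U-coordinate is (-174/5)/(-87) = 2/5.
[UPW] = ½·((-11)·(11/2−(-1/2)) + (-8/5)·(-1/2−11) + (-4)·(11−(11/2))) = ½·(-66 + 92/5 − 22) = -174/5, so the V-coordinate is 2/5.
[UVP] = ½·((-11)·(3−(11/2)) + 9·(11/2−11) + (-8/5)·(11−3)) = ½·(55/2 − 99/2 − 64/5) = -87/5, so the W-coordinate is 1/5.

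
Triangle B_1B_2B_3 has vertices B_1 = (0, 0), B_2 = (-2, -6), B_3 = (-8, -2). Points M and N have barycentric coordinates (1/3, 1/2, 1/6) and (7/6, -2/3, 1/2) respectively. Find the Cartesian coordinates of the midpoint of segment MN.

Barycentric coordinates of the midpoint are the average: (3/4, -1/12, 1/3).
Converting: (3/4)·B_1 + (-1/12)·B_2 + (1/3)·B_3 = (-5/2, -1/6).

(-5/2, -1/6)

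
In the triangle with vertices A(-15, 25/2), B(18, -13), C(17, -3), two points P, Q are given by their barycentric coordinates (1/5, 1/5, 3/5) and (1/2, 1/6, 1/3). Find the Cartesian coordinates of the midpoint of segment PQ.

(359/60, 71/120)

Barycentric coordinates of the midpoint are the average: (7/20, 11/60, 7/15).
Converting: (7/20)·A + (11/60)·B + (7/15)·C = (359/60, 71/120).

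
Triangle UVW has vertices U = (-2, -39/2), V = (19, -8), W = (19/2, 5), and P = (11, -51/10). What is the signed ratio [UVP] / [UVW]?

2/5

[UVW] = ½·((-2)·(-8−5) + 19·(5−(-39/2)) + (19/2)·(-39/2−(-8))) = ½·(26 + 931/2 − 437/4) = 1529/8.
[UVP] = ½·((-2)·(-8−(-51/10)) + 19·(-51/10−(-39/2)) + 11·(-39/2−(-8))) = ½·(29/5 + 1368/5 − 253/2) = 1529/20, so the ratio is (1529/20)/(1529/8) = 2/5.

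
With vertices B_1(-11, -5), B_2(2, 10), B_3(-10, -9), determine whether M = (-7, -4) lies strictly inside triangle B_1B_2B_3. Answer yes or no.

Barycentric coordinates of M: (3/67, 17/67, 47/67).
The three coordinates are positive, positive, positive; a point is interior exactly when all three are positive.

yes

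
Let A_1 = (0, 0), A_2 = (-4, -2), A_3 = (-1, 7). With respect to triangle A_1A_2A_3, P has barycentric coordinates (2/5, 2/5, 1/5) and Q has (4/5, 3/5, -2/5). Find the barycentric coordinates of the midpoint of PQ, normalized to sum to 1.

Since both coordinate triples sum to 1, the midpoint's barycentrics are the componentwise average.
(2/5+4/5)/2 = 3/5; similarly 1/2 and -1/10.

(3/5, 1/2, -1/10)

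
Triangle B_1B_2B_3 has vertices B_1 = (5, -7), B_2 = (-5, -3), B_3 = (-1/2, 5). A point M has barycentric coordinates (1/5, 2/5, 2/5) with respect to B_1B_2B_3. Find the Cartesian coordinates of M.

M = (1/5)·B_1 + (2/5)·B_2 + (2/5)·B_3.
x-coordinate: (1/5)·5 + (2/5)·(-5) + (2/5)·(-1/2) = -6/5.
y-coordinate: (1/5)·(-7) + (2/5)·(-3) + (2/5)·5 = -3/5.

(-6/5, -3/5)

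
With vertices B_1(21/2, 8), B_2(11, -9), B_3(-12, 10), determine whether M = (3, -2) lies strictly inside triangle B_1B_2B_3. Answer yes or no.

Barycentric coordinates of M: (18/763, 480/763, 265/763).
The three coordinates are positive, positive, positive; a point is interior exactly when all three are positive.

yes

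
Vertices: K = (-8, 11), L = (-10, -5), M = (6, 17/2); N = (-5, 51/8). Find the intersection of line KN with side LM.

(-2, 7/4)

Barycentric coordinates of N with respect to KLM: (1/2, 1/4, 1/4).
On side LM the K-coordinate is zero; dropping N's K-weight 1/2 and renormalizing the remaining 1/4 : 1/4 gives weights 1/2, 1/2 on L, M.
J = (1/2)·(-10, -5) + (1/2)·(6, 17/2) = (-2, 7/4).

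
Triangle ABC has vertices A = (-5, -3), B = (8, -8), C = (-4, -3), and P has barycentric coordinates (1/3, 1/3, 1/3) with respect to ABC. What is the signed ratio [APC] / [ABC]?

1/3

The signed ratio [APC]/[ABC] equals the barycentric coordinate of P at vertex B, which is 1/3.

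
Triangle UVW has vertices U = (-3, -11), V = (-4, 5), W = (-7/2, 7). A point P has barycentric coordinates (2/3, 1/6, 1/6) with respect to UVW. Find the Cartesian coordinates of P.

(-13/4, -16/3)

P = (2/3)·U + (1/6)·V + (1/6)·W.
x-coordinate: (2/3)·(-3) + (1/6)·(-4) + (1/6)·(-7/2) = -13/4.
y-coordinate: (2/3)·(-11) + (1/6)·5 + (1/6)·7 = -16/3.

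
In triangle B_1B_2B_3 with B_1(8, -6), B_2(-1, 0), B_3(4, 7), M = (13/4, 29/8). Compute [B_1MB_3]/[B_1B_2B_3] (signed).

[B_1B_2B_3] = ½·(8·(0−7) + (-1)·(7−(-6)) + 4·(-6−0)) = ½·(-56 − 13 − 24) = -93/2.
[B_1MB_3] = ½·(8·(29/8−7) + (13/4)·(7−(-6)) + 4·(-6−(29/8))) = ½·(-27 + 169/4 − 77/2) = -93/8, so the ratio is (-93/8)/(-93/2) = 1/4.

1/4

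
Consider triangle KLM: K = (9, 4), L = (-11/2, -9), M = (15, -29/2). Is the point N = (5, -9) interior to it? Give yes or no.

Barycentric coordinates of N: (231/1385, 608/1385, 546/1385).
The three coordinates are positive, positive, positive; a point is interior exactly when all three are positive.

yes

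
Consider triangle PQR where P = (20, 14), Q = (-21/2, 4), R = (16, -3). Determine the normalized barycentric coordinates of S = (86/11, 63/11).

Signed area of the reference triangle: [PQR] = ½·(20·(4−(-3)) + (-21/2)·(-3−14) + 16·(14−4)) = ½·(140 + 357/2 + 160) = 957/4.
[SQR] = ½·((86/11)·(4−(-3)) + (-21/2)·(-3−(63/11)) + 16·(63/11−4)) = ½·(602/11 + 1008/11 + 304/11) = 87, so the P-coordinate is 87/(957/4) = 4/11.
[PSR] = ½·(20·(63/11−(-3)) + (86/11)·(-3−14) + 16·(14−(63/11))) = ½·(1920/11 − 1462/11 + 1456/11) = 87, so the Q-coordinate is 4/11.
[PQS] = ½·(20·(4−(63/11)) + (-21/2)·(63/11−14) + (86/11)·(14−4)) = ½·(-380/11 + 1911/22 + 860/11) = 261/4, so the R-coordinate is 3/11.
Check: 4/11 + 4/11 + 3/11 = 1.

(4/11, 4/11, 3/11)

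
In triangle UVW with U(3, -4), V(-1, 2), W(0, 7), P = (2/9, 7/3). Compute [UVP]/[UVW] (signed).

[UVW] = ½·(3·(2−7) + (-1)·(7−(-4)) + 0·(-4−2)) = ½·(-15 − 11 + 0) = -13.
[UVP] = ½·(3·(2−(7/3)) + (-1)·(7/3−(-4)) + (2/9)·(-4−2)) = ½·(-1 − 19/3 − 4/3) = -13/3, so the ratio is (-13/3)/(-13) = 1/3.

1/3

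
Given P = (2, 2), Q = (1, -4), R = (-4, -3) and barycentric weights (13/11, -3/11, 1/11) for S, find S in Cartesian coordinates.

(19/11, 35/11)

S = (13/11)·P + (-3/11)·Q + (1/11)·R.
x-coordinate: (13/11)·2 + (-3/11)·1 + (1/11)·(-4) = 19/11.
y-coordinate: (13/11)·2 + (-3/11)·(-4) + (1/11)·(-3) = 35/11.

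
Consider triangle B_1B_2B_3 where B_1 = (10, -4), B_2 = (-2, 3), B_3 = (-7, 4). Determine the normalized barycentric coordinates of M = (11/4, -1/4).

Signed area of the reference triangle: [B_1B_2B_3] = ½·(10·(3−4) + (-2)·(4−(-4)) + (-7)·(-4−3)) = ½·(-10 − 16 + 49) = 23/2.
[MB_2B_3] = ½·((11/4)·(3−4) + (-2)·(4−(-1/4)) + (-7)·(-1/4−3)) = ½·(-11/4 − 17/2 + 91/4) = 23/4, so the B_1-coordinate is (23/4)/(23/2) = 1/2.
[B_1MB_3] = ½·(10·(-1/4−4) + (11/4)·(4−(-4)) + (-7)·(-4−(-1/4))) = ½·(-85/2 + 22 + 105/4) = 23/8, so the B_2-coordinate is 1/4.
[B_1B_2M] = ½·(10·(3−(-1/4)) + (-2)·(-1/4−(-4)) + (11/4)·(-4−3)) = ½·(65/2 − 15/2 − 77/4) = 23/8, so the B_3-coordinate is 1/4.
Check: 1/2 + 1/4 + 1/4 = 1.

(1/2, 1/4, 1/4)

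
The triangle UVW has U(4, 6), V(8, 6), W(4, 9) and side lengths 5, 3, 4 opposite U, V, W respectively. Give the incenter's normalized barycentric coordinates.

(5/12, 1/4, 1/3)

The incenter has barycentric coordinates proportional to the opposite side lengths: (5 : 3 : 4).
Normalizing by 5+3+4 = 12 gives (5/12, 1/4, 1/3).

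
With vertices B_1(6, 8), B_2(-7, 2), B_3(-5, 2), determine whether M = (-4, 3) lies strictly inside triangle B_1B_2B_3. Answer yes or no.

Barycentric coordinates of M: (1/6, 5/12, 5/12).
The three coordinates are positive, positive, positive; a point is interior exactly when all three are positive.

yes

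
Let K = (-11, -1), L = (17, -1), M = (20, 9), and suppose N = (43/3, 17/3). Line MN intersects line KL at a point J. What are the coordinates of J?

Barycentric coordinates of N with respect to KLM: (1/6, 1/6, 2/3).
On side KL the M-coordinate is zero; dropping N's M-weight 2/3 and renormalizing the remaining 1/6 : 1/6 gives weights 1/2, 1/2 on K, L.
J = (1/2)·(-11, -1) + (1/2)·(17, -1) = (3, -1).

(3, -1)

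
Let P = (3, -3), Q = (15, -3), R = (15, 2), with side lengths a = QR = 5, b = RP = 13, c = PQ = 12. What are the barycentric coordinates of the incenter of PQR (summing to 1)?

The incenter has barycentric coordinates proportional to the opposite side lengths: (5 : 13 : 12).
Normalizing by 5+13+12 = 30 gives (1/6, 13/30, 2/5).

(1/6, 13/30, 2/5)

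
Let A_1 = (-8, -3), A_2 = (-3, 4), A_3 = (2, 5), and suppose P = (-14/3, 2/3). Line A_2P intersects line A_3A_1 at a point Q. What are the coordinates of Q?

Barycentric coordinates of P with respect to A_1A_2A_3: (1/2, 1/3, 1/6).
On side A_3A_1 the A_2-coordinate is zero; dropping P's A_2-weight 1/3 and renormalizing the remaining 1/6 : 1/2 gives weights 1/4, 3/4 on A_3, A_1.
Q = (1/4)·(2, 5) + (3/4)·(-8, -3) = (-11/2, -1).

(-11/2, -1)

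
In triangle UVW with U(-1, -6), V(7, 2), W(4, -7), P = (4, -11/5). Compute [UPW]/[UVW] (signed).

1/2

[UVW] = ½·((-1)·(2−(-7)) + 7·(-7−(-6)) + 4·(-6−2)) = ½·(-9 − 7 − 32) = -24.
[UPW] = ½·((-1)·(-11/5−(-7)) + 4·(-7−(-6)) + 4·(-6−(-11/5))) = ½·(-24/5 − 4 − 76/5) = -12, so the ratio is (-12)/(-24) = 1/2.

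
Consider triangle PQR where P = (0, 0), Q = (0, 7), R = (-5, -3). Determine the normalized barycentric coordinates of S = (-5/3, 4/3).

Signed area of the reference triangle: [PQR] = ½·(0·(7−(-3)) + 0·(-3−0) + (-5)·(0−7)) = ½·(0 + 0 + 35) = 35/2.
[SQR] = ½·((-5/3)·(7−(-3)) + 0·(-3−(4/3)) + (-5)·(4/3−7)) = ½·(-50/3 + 0 + 85/3) = 35/6, so the P-coordinate is (35/6)/(35/2) = 1/3.
[PSR] = ½·(0·(4/3−(-3)) + (-5/3)·(-3−0) + (-5)·(0−(4/3))) = ½·(0 + 5 + 20/3) = 35/6, so the Q-coordinate is 1/3.
[PQS] = ½·(0·(7−(4/3)) + 0·(4/3−0) + (-5/3)·(0−7)) = ½·(0 + 0 + 35/3) = 35/6, so the R-coordinate is 1/3.
Check: 1/3 + 1/3 + 1/3 = 1.

(1/3, 1/3, 1/3)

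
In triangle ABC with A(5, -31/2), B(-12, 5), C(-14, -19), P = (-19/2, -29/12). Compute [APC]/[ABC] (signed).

[ABC] = ½·(5·(5−(-19)) + (-12)·(-19−(-31/2)) + (-14)·(-31/2−5)) = ½·(120 + 42 + 287) = 449/2.
[APC] = ½·(5·(-29/12−(-19)) + (-19/2)·(-19−(-31/2)) + (-14)·(-31/2−(-29/12))) = ½·(995/12 + 133/4 + 1099/6) = 449/3, so the ratio is (449/3)/(449/2) = 2/3.

2/3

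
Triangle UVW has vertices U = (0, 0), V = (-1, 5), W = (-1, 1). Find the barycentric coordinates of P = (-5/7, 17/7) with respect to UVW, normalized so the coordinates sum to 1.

(2/7, 3/7, 2/7)

Signed area of the reference triangle: [UVW] = ½·(0·(5−1) + (-1)·(1−0) + (-1)·(0−5)) = ½·(0 − 1 + 5) = 2.
[PVW] = ½·((-5/7)·(5−1) + (-1)·(1−(17/7)) + (-1)·(17/7−5)) = ½·(-20/7 + 10/7 + 18/7) = 4/7, so the U-coordinate is (4/7)/2 = 2/7.
[UPW] = ½·(0·(17/7−1) + (-5/7)·(1−0) + (-1)·(0−(17/7))) = ½·(0 − 5/7 + 17/7) = 6/7, so the V-coordinate is 3/7.
[UVP] = ½·(0·(5−(17/7)) + (-1)·(17/7−0) + (-5/7)·(0−5)) = ½·(0 − 17/7 + 25/7) = 4/7, so the W-coordinate is 2/7.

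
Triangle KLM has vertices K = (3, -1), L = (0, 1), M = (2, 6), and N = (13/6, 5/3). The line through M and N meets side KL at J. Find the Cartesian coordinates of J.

(9/4, -1/2)

Barycentric coordinates of N with respect to KLM: (1/2, 1/6, 1/3).
On side KL the M-coordinate is zero; dropping N's M-weight 1/3 and renormalizing the remaining 1/2 : 1/6 gives weights 3/4, 1/4 on K, L.
J = (3/4)·(3, -1) + (1/4)·(0, 1) = (9/4, -1/2).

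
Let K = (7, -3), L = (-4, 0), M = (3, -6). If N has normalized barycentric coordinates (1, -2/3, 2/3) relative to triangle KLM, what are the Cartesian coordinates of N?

N = 1·K + (-2/3)·L + (2/3)·M.
x-coordinate: 1·7 + (-2/3)·(-4) + (2/3)·3 = 35/3.
y-coordinate: 1·(-3) + (-2/3)·0 + (2/3)·(-6) = -7.

(35/3, -7)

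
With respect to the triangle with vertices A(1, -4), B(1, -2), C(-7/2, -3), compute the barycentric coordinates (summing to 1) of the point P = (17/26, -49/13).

Signed area of the reference triangle: [ABC] = ½·(1·(-2−(-3)) + 1·(-3−(-4)) + (-7/2)·(-4−(-2))) = ½·(1 + 1 + 7) = 9/2.
[PBC] = ½·((17/26)·(-2−(-3)) + 1·(-3−(-49/13)) + (-7/2)·(-49/13−(-2))) = ½·(17/26 + 10/13 + 161/26) = 99/26, so the A-coordinate is (99/26)/(9/2) = 11/13.
[APC] = ½·(1·(-49/13−(-3)) + (17/26)·(-3−(-4)) + (-7/2)·(-4−(-49/13))) = ½·(-10/13 + 17/26 + 21/26) = 9/26, so the B-coordinate is 1/13.
[ABP] = ½·(1·(-2−(-49/13)) + 1·(-49/13−(-4)) + (17/26)·(-4−(-2))) = ½·(23/13 + 3/13 − 17/13) = 9/26, so the C-coordinate is 1/13.
Check: 11/13 + 1/13 + 1/13 = 1.

(11/13, 1/13, 1/13)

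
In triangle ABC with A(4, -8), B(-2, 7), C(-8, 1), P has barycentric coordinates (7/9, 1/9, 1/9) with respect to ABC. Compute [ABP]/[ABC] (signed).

The signed ratio [ABP]/[ABC] equals the barycentric coordinate of P at vertex C, which is 1/9.

1/9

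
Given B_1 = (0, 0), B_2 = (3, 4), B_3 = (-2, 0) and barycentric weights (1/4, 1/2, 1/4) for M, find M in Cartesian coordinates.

M = (1/4)·B_1 + (1/2)·B_2 + (1/4)·B_3.
x-coordinate: (1/4)·0 + (1/2)·3 + (1/4)·(-2) = 1.
y-coordinate: (1/4)·0 + (1/2)·4 + (1/4)·0 = 2.

(1, 2)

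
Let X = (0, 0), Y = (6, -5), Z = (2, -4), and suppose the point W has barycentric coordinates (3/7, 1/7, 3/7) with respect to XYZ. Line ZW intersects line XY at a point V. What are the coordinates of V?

(3/2, -5/4)

Line ZW meets XY where the Z-coordinate vanishes; zeroing W's Z-weight and renormalizing leaves X, Y-weights 3/7 : 1/7 → (3/4, 1/4).
So V = (3/4)·X + (1/4)·Y = (3/2, -5/4).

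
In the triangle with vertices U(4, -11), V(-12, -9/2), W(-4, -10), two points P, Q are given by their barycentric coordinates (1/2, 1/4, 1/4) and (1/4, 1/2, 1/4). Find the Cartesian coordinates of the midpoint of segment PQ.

Barycentric coordinates of the midpoint are the average: (3/8, 3/8, 1/4).
Converting: (3/8)·U + (3/8)·V + (1/4)·W = (-4, -133/16).

(-4, -133/16)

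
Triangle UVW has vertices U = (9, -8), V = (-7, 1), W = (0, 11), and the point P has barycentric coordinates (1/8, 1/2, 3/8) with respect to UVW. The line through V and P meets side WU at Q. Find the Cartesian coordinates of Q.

Line VP meets WU where the V-coordinate vanishes; zeroing P's V-weight and renormalizing leaves W, U-weights 3/8 : 1/8 → (3/4, 1/4).
So Q = (3/4)·W + (1/4)·U = (9/4, 25/4).

(9/4, 25/4)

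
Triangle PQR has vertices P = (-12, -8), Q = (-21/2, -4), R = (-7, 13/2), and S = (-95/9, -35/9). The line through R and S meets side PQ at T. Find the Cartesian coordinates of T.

Barycentric coordinates of S with respect to PQR: (5/9, 2/9, 2/9).
On side PQ the R-coordinate is zero; dropping S's R-weight 2/9 and renormalizing the remaining 5/9 : 2/9 gives weights 5/7, 2/7 on P, Q.
T = (5/7)·(-12, -8) + (2/7)·(-21/2, -4) = (-81/7, -48/7).

(-81/7, -48/7)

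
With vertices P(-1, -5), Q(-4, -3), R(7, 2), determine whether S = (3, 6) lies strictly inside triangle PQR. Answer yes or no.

no

Barycentric coordinates of S: (-64/37, 60/37, 41/37).
The three coordinates are negative, positive, positive; a point is interior exactly when all three are positive.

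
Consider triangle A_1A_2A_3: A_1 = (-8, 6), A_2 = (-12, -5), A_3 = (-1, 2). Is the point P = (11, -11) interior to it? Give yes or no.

no

Barycentric coordinates of P: (-227/93, 43/93, 277/93).
The three coordinates are negative, positive, positive; a point is interior exactly when all three are positive.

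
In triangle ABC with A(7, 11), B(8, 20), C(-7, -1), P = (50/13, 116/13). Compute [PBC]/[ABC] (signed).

9/13

[ABC] = ½·(7·(20−(-1)) + 8·(-1−11) + (-7)·(11−20)) = ½·(147 − 96 + 63) = 57.
[PBC] = ½·((50/13)·(20−(-1)) + 8·(-1−(116/13)) + (-7)·(116/13−20)) = ½·(1050/13 − 1032/13 + 1008/13) = 513/13, so the ratio is (513/13)/57 = 9/13.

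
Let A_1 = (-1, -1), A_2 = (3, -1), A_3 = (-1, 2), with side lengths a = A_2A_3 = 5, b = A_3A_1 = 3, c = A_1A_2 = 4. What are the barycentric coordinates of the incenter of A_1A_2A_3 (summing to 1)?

(5/12, 1/4, 1/3)

The incenter has barycentric coordinates proportional to the opposite side lengths: (5 : 3 : 4).
Normalizing by 5+3+4 = 12 gives (5/12, 1/4, 1/3).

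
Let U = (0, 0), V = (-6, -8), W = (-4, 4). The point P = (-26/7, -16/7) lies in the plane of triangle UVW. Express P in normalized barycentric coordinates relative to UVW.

Signed area of the reference triangle: [UVW] = ½·(0·(-8−4) + (-6)·(4−0) + (-4)·(0−(-8))) = ½·(0 − 24 − 32) = -28.
[PVW] = ½·((-26/7)·(-8−4) + (-6)·(4−(-16/7)) + (-4)·(-16/7−(-8))) = ½·(312/7 − 264/7 − 160/7) = -8, so the U-coordinate is (-8)/(-28) = 2/7.
[UPW] = ½·(0·(-16/7−4) + (-26/7)·(4−0) + (-4)·(0−(-16/7))) = ½·(0 − 104/7 − 64/7) = -12, so the V-coordinate is 3/7.
[UVP] = ½·(0·(-8−(-16/7)) + (-6)·(-16/7−0) + (-26/7)·(0−(-8))) = ½·(0 + 96/7 − 208/7) = -8, so the W-coordinate is 2/7.

(2/7, 3/7, 2/7)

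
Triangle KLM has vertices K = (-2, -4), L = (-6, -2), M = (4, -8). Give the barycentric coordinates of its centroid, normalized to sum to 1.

(1/3, 1/3, 1/3)

The centroid is the average of the vertices, so each weight is 1/3.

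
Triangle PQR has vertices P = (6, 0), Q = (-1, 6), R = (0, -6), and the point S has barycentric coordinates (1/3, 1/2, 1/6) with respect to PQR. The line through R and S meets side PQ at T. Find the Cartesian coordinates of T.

(9/5, 18/5)

Line RS meets PQ where the R-coordinate vanishes; zeroing S's R-weight and renormalizing leaves P, Q-weights 1/3 : 1/2 → (2/5, 3/5).
So T = (2/5)·P + (3/5)·Q = (9/5, 18/5).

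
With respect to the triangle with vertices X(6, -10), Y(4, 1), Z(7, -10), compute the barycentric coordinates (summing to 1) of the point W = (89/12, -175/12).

(5/6, -5/12, 7/12)

Signed area of the reference triangle: [XYZ] = ½·(6·(1−(-10)) + 4·(-10−(-10)) + 7·(-10−1)) = ½·(66 + 0 − 77) = -11/2.
[WYZ] = ½·((89/12)·(1−(-10)) + 4·(-10−(-175/12)) + 7·(-175/12−1)) = ½·(979/12 + 55/3 − 1309/12) = -55/12, so the X-coordinate is (-55/12)/(-11/2) = 5/6.
[XWZ] = ½·(6·(-175/12−(-10)) + (89/12)·(-10−(-10)) + 7·(-10−(-175/12))) = ½·(-55/2 + 0 + 385/12) = 55/24, so the Y-coordinate is -5/12.
[XYW] = ½·(6·(1−(-175/12)) + 4·(-175/12−(-10)) + (89/12)·(-10−1)) = ½·(187/2 − 55/3 − 979/12) = -77/24, so the Z-coordinate is 7/12.
Check: 5/6 − 5/12 + 7/12 = 1.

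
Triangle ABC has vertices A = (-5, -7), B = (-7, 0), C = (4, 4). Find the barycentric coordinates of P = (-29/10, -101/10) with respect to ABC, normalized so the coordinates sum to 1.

Signed area of the reference triangle: [ABC] = ½·((-5)·(0−4) + (-7)·(4−(-7)) + 4·(-7−0)) = ½·(20 − 77 − 28) = -85/2.
[PBC] = ½·((-29/10)·(0−4) + (-7)·(4−(-101/10)) + 4·(-101/10−0)) = ½·(58/5 − 987/10 − 202/5) = -255/4, so the A-coordinate is (-255/4)/(-85/2) = 3/2.
[APC] = ½·((-5)·(-101/10−4) + (-29/10)·(4−(-7)) + 4·(-7−(-101/10))) = ½·(141/2 − 319/10 + 62/5) = 51/2, so the B-coordinate is -3/5.
[ABP] = ½·((-5)·(0−(-101/10)) + (-7)·(-101/10−(-7)) + (-29/10)·(-7−0)) = ½·(-101/2 + 217/10 + 203/10) = -17/4, so the C-coordinate is 1/10.
Check: 3/2 − 3/5 + 1/10 = 1.

(3/2, -3/5, 1/10)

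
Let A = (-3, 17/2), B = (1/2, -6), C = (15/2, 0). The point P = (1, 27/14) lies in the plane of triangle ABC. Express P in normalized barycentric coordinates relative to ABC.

Signed area of the reference triangle: [ABC] = ½·((-3)·(-6−0) + (1/2)·(0−(17/2)) + (15/2)·(17/2−(-6))) = ½·(18 − 17/4 + 435/4) = 245/4.
[PBC] = ½·(1·(-6−0) + (1/2)·(0−(27/14)) + (15/2)·(27/14−(-6))) = ½·(-6 − 27/28 + 1665/28) = 105/4, so the A-coordinate is (105/4)/(245/4) = 3/7.
[APC] = ½·((-3)·(27/14−0) + 1·(0−(17/2)) + (15/2)·(17/2−(27/14))) = ½·(-81/14 − 17/2 + 345/7) = 35/2, so the B-coordinate is 2/7.
[ABP] = ½·((-3)·(-6−(27/14)) + (1/2)·(27/14−(17/2)) + 1·(17/2−(-6))) = ½·(333/14 − 23/7 + 29/2) = 35/2, so the C-coordinate is 2/7.

(3/7, 2/7, 2/7)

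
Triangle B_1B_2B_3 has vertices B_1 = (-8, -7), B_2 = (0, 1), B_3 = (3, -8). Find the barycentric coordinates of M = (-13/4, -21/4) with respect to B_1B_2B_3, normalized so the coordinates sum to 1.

(1/2, 1/4, 1/4)

Signed area of the reference triangle: [B_1B_2B_3] = ½·((-8)·(1−(-8)) + 0·(-8−(-7)) + 3·(-7−1)) = ½·(-72 + 0 − 24) = -48.
[MB_2B_3] = ½·((-13/4)·(1−(-8)) + 0·(-8−(-21/4)) + 3·(-21/4−1)) = ½·(-117/4 + 0 − 75/4) = -24, so the B_1-coordinate is (-24)/(-48) = 1/2.
[B_1MB_3] = ½·((-8)·(-21/4−(-8)) + (-13/4)·(-8−(-7)) + 3·(-7−(-21/4))) = ½·(-22 + 13/4 − 21/4) = -12, so the B_2-coordinate is 1/4.
[B_1B_2M] = ½·((-8)·(1−(-21/4)) + 0·(-21/4−(-7)) + (-13/4)·(-7−1)) = ½·(-50 + 0 + 26) = -12, so the B_3-coordinate is 1/4.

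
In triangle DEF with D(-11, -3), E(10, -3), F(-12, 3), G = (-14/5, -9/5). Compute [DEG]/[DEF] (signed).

1/5

[DEF] = ½·((-11)·(-3−3) + 10·(3−(-3)) + (-12)·(-3−(-3))) = ½·(66 + 60 + 0) = 63.
[DEG] = ½·((-11)·(-3−(-9/5)) + 10·(-9/5−(-3)) + (-14/5)·(-3−(-3))) = ½·(66/5 + 12 + 0) = 63/5, so the ratio is (63/5)/63 = 1/5.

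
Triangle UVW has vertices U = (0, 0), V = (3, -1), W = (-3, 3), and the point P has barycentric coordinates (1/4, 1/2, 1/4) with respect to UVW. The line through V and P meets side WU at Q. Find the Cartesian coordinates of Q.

Line VP meets WU where the V-coordinate vanishes; zeroing P's V-weight and renormalizing leaves W, U-weights 1/4 : 1/4 → (1/2, 1/2).
So Q = (1/2)·W + (1/2)·U = (-3/2, 3/2).

(-3/2, 3/2)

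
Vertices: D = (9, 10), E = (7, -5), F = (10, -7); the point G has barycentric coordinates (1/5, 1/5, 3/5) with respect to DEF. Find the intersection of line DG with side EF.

Line DG meets EF where the D-coordinate vanishes; zeroing G's D-weight and renormalizing leaves E, F-weights 1/5 : 3/5 → (1/4, 3/4).
So H = (1/4)·E + (3/4)·F = (37/4, -13/2).

(37/4, -13/2)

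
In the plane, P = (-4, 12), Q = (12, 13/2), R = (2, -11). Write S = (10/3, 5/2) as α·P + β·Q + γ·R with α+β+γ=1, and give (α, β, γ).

(1/3, 1/3, 1/3)

Signed area of the reference triangle: [PQR] = ½·((-4)·(13/2−(-11)) + 12·(-11−12) + 2·(12−(13/2))) = ½·(-70 − 276 + 11) = -335/2.
[SQR] = ½·((10/3)·(13/2−(-11)) + 12·(-11−(5/2)) + 2·(5/2−(13/2))) = ½·(175/3 − 162 − 8) = -335/6, so the P-coordinate is (-335/6)/(-335/2) = 1/3.
[PSR] = ½·((-4)·(5/2−(-11)) + (10/3)·(-11−12) + 2·(12−(5/2))) = ½·(-54 − 230/3 + 19) = -335/6, so the Q-coordinate is 1/3.
[PQS] = ½·((-4)·(13/2−(5/2)) + 12·(5/2−12) + (10/3)·(12−(13/2))) = ½·(-16 − 114 + 55/3) = -335/6, so the R-coordinate is 1/3.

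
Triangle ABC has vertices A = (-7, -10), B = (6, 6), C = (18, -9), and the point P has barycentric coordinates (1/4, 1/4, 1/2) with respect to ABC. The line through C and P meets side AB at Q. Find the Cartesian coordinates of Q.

Line CP meets AB where the C-coordinate vanishes; zeroing P's C-weight and renormalizing leaves A, B-weights 1/4 : 1/4 → (1/2, 1/2).
So Q = (1/2)·A + (1/2)·B = (-1/2, -2).

(-1/2, -2)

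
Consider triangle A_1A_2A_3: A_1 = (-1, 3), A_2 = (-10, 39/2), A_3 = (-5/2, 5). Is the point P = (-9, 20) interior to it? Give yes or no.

no

Barycentric coordinates of P: (73/27, 38/27, -28/9).
The three coordinates are positive, positive, negative; a point is interior exactly when all three are positive.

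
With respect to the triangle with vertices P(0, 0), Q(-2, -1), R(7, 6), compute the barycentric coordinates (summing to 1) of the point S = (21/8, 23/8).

(-1/2, 7/8, 5/8)

Signed area of the reference triangle: [PQR] = ½·(0·(-1−6) + (-2)·(6−0) + 7·(0−(-1))) = ½·(0 − 12 + 7) = -5/2.
[SQR] = ½·((21/8)·(-1−6) + (-2)·(6−(23/8)) + 7·(23/8−(-1))) = ½·(-147/8 − 25/4 + 217/8) = 5/4, so the P-coordinate is (5/4)/(-5/2) = -1/2.
[PSR] = ½·(0·(23/8−6) + (21/8)·(6−0) + 7·(0−(23/8))) = ½·(0 + 63/4 − 161/8) = -35/16, so the Q-coordinate is 7/8.
[PQS] = ½·(0·(-1−(23/8)) + (-2)·(23/8−0) + (21/8)·(0−(-1))) = ½·(0 − 23/4 + 21/8) = -25/16, so the R-coordinate is 5/8.
Check: -1/2 + 7/8 + 5/8 = 1.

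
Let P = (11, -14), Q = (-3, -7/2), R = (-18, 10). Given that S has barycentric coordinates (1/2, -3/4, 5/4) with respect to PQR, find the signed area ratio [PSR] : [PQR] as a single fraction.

The signed ratio [PSR]/[PQR] equals the barycentric coordinate of S at vertex Q, which is -3/4.

-3/4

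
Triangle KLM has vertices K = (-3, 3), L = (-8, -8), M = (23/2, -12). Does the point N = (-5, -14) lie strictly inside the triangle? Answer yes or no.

no

Barycentric coordinates of N: (-30/67, 79/67, 18/67).
The three coordinates are negative, positive, positive; a point is interior exactly when all three are positive.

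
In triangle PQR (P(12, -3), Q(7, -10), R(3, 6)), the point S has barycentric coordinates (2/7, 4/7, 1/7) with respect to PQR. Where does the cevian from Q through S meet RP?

(9, 0)

Line QS meets RP where the Q-coordinate vanishes; zeroing S's Q-weight and renormalizing leaves R, P-weights 1/7 : 2/7 → (1/3, 2/3).
So T = (1/3)·R + (2/3)·P = (9, 0).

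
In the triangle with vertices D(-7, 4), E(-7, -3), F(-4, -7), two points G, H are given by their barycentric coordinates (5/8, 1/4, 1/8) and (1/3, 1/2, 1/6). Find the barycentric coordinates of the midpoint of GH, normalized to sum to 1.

Since both coordinate triples sum to 1, the midpoint's barycentrics are the componentwise average.
(5/8+1/3)/2 = 23/48; similarly 3/8 and 7/48.

(23/48, 3/8, 7/48)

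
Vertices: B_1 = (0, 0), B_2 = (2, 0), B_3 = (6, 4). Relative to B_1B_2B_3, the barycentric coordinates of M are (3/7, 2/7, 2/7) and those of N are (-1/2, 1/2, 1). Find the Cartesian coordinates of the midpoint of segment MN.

(65/14, 18/7)

Barycentric coordinates of the midpoint are the average: (-1/28, 11/28, 9/14).
Converting: (-1/28)·B_1 + (11/28)·B_2 + (9/14)·B_3 = (65/14, 18/7).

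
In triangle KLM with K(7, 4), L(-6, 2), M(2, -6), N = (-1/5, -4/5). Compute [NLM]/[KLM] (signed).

1/5

[KLM] = ½·(7·(2−(-6)) + (-6)·(-6−4) + 2·(4−2)) = ½·(56 + 60 + 4) = 60.
[NLM] = ½·((-1/5)·(2−(-6)) + (-6)·(-6−(-4/5)) + 2·(-4/5−2)) = ½·(-8/5 + 156/5 − 28/5) = 12, so the ratio is 12/60 = 1/5.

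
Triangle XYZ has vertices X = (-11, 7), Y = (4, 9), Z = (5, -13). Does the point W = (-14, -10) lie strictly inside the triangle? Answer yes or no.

no

Barycentric coordinates of W: (5/4, -1, 3/4).
The three coordinates are positive, negative, positive; a point is interior exactly when all three are positive.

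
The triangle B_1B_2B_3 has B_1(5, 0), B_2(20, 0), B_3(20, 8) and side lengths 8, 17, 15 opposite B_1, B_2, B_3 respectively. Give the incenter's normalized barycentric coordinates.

The incenter has barycentric coordinates proportional to the opposite side lengths: (8 : 17 : 15).
Normalizing by 8+17+15 = 40 gives (1/5, 17/40, 3/8).

(1/5, 17/40, 3/8)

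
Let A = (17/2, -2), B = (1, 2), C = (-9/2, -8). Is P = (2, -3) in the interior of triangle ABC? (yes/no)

yes

Barycentric coordinates of P: (75/194, 26/97, 67/194).
The three coordinates are positive, positive, positive; a point is interior exactly when all three are positive.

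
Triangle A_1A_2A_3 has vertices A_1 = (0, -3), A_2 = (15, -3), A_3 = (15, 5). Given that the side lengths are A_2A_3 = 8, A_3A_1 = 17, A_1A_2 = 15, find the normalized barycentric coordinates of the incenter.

The incenter has barycentric coordinates proportional to the opposite side lengths: (8 : 17 : 15).
Normalizing by 8+17+15 = 40 gives (1/5, 17/40, 3/8).

(1/5, 17/40, 3/8)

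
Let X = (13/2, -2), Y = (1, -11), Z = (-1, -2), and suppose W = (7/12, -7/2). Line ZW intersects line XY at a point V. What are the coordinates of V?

Barycentric coordinates of W with respect to XYZ: (1/6, 1/6, 2/3).
On side XY the Z-coordinate is zero; dropping W's Z-weight 2/3 and renormalizing the remaining 1/6 : 1/6 gives weights 1/2, 1/2 on X, Y.
V = (1/2)·(13/2, -2) + (1/2)·(1, -11) = (15/4, -13/2).

(15/4, -13/2)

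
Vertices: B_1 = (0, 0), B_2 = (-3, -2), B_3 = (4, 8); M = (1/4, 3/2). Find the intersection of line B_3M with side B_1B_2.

Barycentric coordinates of M with respect to B_1B_2B_3: (1/2, 1/4, 1/4).
On side B_1B_2 the B_3-coordinate is zero; dropping M's B_3-weight 1/4 and renormalizing the remaining 1/2 : 1/4 gives weights 2/3, 1/3 on B_1, B_2.
N = (2/3)·(0, 0) + (1/3)·(-3, -2) = (-1, -2/3).

(-1, -2/3)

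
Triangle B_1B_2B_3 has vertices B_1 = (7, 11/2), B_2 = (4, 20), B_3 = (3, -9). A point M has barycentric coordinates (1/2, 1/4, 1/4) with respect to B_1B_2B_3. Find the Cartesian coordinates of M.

(21/4, 11/2)

M = (1/2)·B_1 + (1/4)·B_2 + (1/4)·B_3.
x-coordinate: (1/2)·7 + (1/4)·4 + (1/4)·3 = 21/4.
y-coordinate: (1/2)·(11/2) + (1/4)·20 + (1/4)·(-9) = 11/2.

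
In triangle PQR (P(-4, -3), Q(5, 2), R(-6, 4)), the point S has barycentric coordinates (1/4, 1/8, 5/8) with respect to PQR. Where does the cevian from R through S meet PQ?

Line RS meets PQ where the R-coordinate vanishes; zeroing S's R-weight and renormalizing leaves P, Q-weights 1/4 : 1/8 → (2/3, 1/3).
So T = (2/3)·P + (1/3)·Q = (-1, -4/3).

(-1, -4/3)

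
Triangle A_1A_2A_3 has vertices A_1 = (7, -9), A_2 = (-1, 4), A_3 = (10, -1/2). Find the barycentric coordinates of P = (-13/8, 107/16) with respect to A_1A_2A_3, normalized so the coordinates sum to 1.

(-1/4, 9/8, 1/8)

Signed area of the reference triangle: [A_1A_2A_3] = ½·(7·(4−(-1/2)) + (-1)·(-1/2−(-9)) + 10·(-9−4)) = ½·(63/2 − 17/2 − 130) = -107/2.
[PA_2A_3] = ½·((-13/8)·(4−(-1/2)) + (-1)·(-1/2−(107/16)) + 10·(107/16−4)) = ½·(-117/16 + 115/16 + 215/8) = 107/8, so the A_1-coordinate is (107/8)/(-107/2) = -1/4.
[A_1PA_3] = ½·(7·(107/16−(-1/2)) + (-13/8)·(-1/2−(-9)) + 10·(-9−(107/16))) = ½·(805/16 − 221/16 − 1255/8) = -963/16, so the A_2-coordinate is 9/8.
[A_1A_2P] = ½·(7·(4−(107/16)) + (-1)·(107/16−(-9)) + (-13/8)·(-9−4)) = ½·(-301/16 − 251/16 + 169/8) = -107/16, so the A_3-coordinate is 1/8.
Check: -1/4 + 9/8 + 1/8 = 1.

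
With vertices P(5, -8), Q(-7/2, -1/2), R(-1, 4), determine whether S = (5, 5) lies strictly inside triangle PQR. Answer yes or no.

no

Barycentric coordinates of S: (49/114, -26/19, 221/114).
The three coordinates are positive, negative, positive; a point is interior exactly when all three are positive.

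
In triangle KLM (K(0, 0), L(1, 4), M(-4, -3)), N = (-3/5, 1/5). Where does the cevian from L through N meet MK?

Barycentric coordinates of N with respect to KLM: (3/5, 1/5, 1/5).
On side MK the L-coordinate is zero; dropping N's L-weight 1/5 and renormalizing the remaining 1/5 : 3/5 gives weights 1/4, 3/4 on M, K.
J = (1/4)·(-4, -3) + (3/4)·(0, 0) = (-1, -3/4).

(-1, -3/4)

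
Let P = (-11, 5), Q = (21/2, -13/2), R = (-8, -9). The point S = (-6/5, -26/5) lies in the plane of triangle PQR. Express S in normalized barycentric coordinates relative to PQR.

(1/5, 2/5, 2/5)

Signed area of the reference triangle: [PQR] = ½·((-11)·(-13/2−(-9)) + (21/2)·(-9−5) + (-8)·(5−(-13/2))) = ½·(-55/2 − 147 − 92) = -533/4.
[SQR] = ½·((-6/5)·(-13/2−(-9)) + (21/2)·(-9−(-26/5)) + (-8)·(-26/5−(-13/2))) = ½·(-3 − 399/10 − 52/5) = -533/20, so the P-coordinate is (-533/20)/(-533/4) = 1/5.
[PSR] = ½·((-11)·(-26/5−(-9)) + (-6/5)·(-9−5) + (-8)·(5−(-26/5))) = ½·(-209/5 + 84/5 − 408/5) = -533/10, so the Q-coordinate is 2/5.
[PQS] = ½·((-11)·(-13/2−(-26/5)) + (21/2)·(-26/5−5) + (-6/5)·(5−(-13/2))) = ½·(143/10 − 1071/10 − 69/5) = -533/10, so the R-coordinate is 2/5.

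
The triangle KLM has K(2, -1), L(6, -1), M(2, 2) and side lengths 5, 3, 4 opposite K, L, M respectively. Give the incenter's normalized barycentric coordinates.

(5/12, 1/4, 1/3)

The incenter has barycentric coordinates proportional to the opposite side lengths: (5 : 3 : 4).
Normalizing by 5+3+4 = 12 gives (5/12, 1/4, 1/3).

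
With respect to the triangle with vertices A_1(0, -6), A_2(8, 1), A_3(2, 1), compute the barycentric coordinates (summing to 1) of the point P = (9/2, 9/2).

Signed area of the reference triangle: [A_1A_2A_3] = ½·(0·(1−1) + 8·(1−(-6)) + 2·(-6−1)) = ½·(0 + 56 − 14) = 21.
[PA_2A_3] = ½·((9/2)·(1−1) + 8·(1−(9/2)) + 2·(9/2−1)) = ½·(0 − 28 + 7) = -21/2, so the A_1-coordinate is (-21/2)/21 = -1/2.
[A_1PA_3] = ½·(0·(9/2−1) + (9/2)·(1−(-6)) + 2·(-6−(9/2))) = ½·(0 + 63/2 − 21) = 21/4, so the A_2-coordinate is 1/4.
[A_1A_2P] = ½·(0·(1−(9/2)) + 8·(9/2−(-6)) + (9/2)·(-6−1)) = ½·(0 + 84 − 63/2) = 105/4, so the A_3-coordinate is 5/4.
Check: -1/2 + 1/4 + 5/4 = 1.

(-1/2, 1/4, 5/4)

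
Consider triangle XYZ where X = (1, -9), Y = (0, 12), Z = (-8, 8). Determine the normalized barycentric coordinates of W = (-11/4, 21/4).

Signed area of the reference triangle: [XYZ] = ½·(1·(12−8) + 0·(8−(-9)) + (-8)·(-9−12)) = ½·(4 + 0 + 168) = 86.
[WYZ] = ½·((-11/4)·(12−8) + 0·(8−(21/4)) + (-8)·(21/4−12)) = ½·(-11 + 0 + 54) = 43/2, so the X-coordinate is (43/2)/86 = 1/4.
[XWZ] = ½·(1·(21/4−8) + (-11/4)·(8−(-9)) + (-8)·(-9−(21/4))) = ½·(-11/4 − 187/4 + 114) = 129/4, so the Y-coordinate is 3/8.
[XYW] = ½·(1·(12−(21/4)) + 0·(21/4−(-9)) + (-11/4)·(-9−12)) = ½·(27/4 + 0 + 231/4) = 129/4, so the Z-coordinate is 3/8.

(1/4, 3/8, 3/8)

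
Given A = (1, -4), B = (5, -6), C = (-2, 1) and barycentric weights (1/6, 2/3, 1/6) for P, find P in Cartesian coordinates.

(19/6, -9/2)

P = (1/6)·A + (2/3)·B + (1/6)·C.
x-coordinate: (1/6)·1 + (2/3)·5 + (1/6)·(-2) = 19/6.
y-coordinate: (1/6)·(-4) + (2/3)·(-6) + (1/6)·1 = -9/2.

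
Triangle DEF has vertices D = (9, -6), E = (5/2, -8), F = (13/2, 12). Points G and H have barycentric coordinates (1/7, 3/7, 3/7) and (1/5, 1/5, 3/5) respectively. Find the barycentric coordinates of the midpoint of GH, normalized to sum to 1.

(6/35, 11/35, 18/35)

Since both coordinate triples sum to 1, the midpoint's barycentrics are the componentwise average.
(1/7+1/5)/2 = 6/35; similarly 11/35 and 18/35.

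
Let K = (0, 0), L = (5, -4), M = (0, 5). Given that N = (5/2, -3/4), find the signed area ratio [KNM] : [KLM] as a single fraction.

[KLM] = ½·(0·(-4−5) + 5·(5−0) + 0·(0−(-4))) = ½·(0 + 25 + 0) = 25/2.
[KNM] = ½·(0·(-3/4−5) + (5/2)·(5−0) + 0·(0−(-3/4))) = ½·(0 + 25/2 + 0) = 25/4, so the ratio is (25/4)/(25/2) = 1/2.

1/2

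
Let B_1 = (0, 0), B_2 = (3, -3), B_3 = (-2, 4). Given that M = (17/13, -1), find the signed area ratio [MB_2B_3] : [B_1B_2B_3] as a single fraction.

[B_1B_2B_3] = ½·(0·(-3−4) + 3·(4−0) + (-2)·(0−(-3))) = ½·(0 + 12 − 6) = 3.
[MB_2B_3] = ½·((17/13)·(-3−4) + 3·(4−(-1)) + (-2)·(-1−(-3))) = ½·(-119/13 + 15 − 4) = 12/13, so the ratio is (12/13)/3 = 4/13.

4/13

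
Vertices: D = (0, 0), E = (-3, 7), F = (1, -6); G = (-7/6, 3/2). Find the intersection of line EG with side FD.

Barycentric coordinates of G with respect to DEF: (1/6, 1/2, 1/3).
On side FD the E-coordinate is zero; dropping G's E-weight 1/2 and renormalizing the remaining 1/3 : 1/6 gives weights 2/3, 1/3 on F, D.
H = (2/3)·(1, -6) + (1/3)·(0, 0) = (2/3, -4).

(2/3, -4)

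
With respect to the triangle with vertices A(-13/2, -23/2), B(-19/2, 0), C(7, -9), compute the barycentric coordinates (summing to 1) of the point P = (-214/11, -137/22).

Signed area of the reference triangle: [ABC] = ½·((-13/2)·(0−(-9)) + (-19/2)·(-9−(-23/2)) + 7·(-23/2−0)) = ½·(-117/2 − 95/4 − 161/2) = -651/8.
[PBC] = ½·((-214/11)·(0−(-9)) + (-19/2)·(-9−(-137/22)) + 7·(-137/22−0)) = ½·(-1926/11 + 1159/44 − 959/22) = -8463/88, so the A-coordinate is (-8463/88)/(-651/8) = 13/11.
[APC] = ½·((-13/2)·(-137/22−(-9)) + (-214/11)·(-9−(-23/2)) + 7·(-23/2−(-137/22))) = ½·(-793/44 − 535/11 − 406/11) = -4557/88, so the B-coordinate is 7/11.
[ABP] = ½·((-13/2)·(0−(-137/22)) + (-19/2)·(-137/22−(-23/2)) + (-214/11)·(-23/2−0)) = ½·(-1781/44 − 551/11 + 2461/11) = 5859/88, so the C-coordinate is -9/11.

(13/11, 7/11, -9/11)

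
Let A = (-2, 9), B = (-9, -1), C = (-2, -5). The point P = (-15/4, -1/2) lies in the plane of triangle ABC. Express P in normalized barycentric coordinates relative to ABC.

Signed area of the reference triangle: [ABC] = ½·((-2)·(-1−(-5)) + (-9)·(-5−9) + (-2)·(9−(-1))) = ½·(-8 + 126 − 20) = 49.
[PBC] = ½·((-15/4)·(-1−(-5)) + (-9)·(-5−(-1/2)) + (-2)·(-1/2−(-1))) = ½·(-15 + 81/2 − 1) = 49/4, so the A-coordinate is (49/4)/49 = 1/4.
[APC] = ½·((-2)·(-1/2−(-5)) + (-15/4)·(-5−9) + (-2)·(9−(-1/2))) = ½·(-9 + 105/2 − 19) = 49/4, so the B-coordinate is 1/4.
[ABP] = ½·((-2)·(-1−(-1/2)) + (-9)·(-1/2−9) + (-15/4)·(9−(-1))) = ½·(1 + 171/2 − 75/2) = 49/2, so the C-coordinate is 1/2.

(1/4, 1/4, 1/2)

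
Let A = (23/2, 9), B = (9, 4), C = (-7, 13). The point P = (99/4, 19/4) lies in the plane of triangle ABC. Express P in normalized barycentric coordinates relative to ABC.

(3/2, 1/4, -3/4)

Signed area of the reference triangle: [ABC] = ½·((23/2)·(4−13) + 9·(13−9) + (-7)·(9−4)) = ½·(-207/2 + 36 − 35) = -205/4.
[PBC] = ½·((99/4)·(4−13) + 9·(13−(19/4)) + (-7)·(19/4−4)) = ½·(-891/4 + 297/4 − 21/4) = -615/8, so the A-coordinate is (-615/8)/(-205/4) = 3/2.
[APC] = ½·((23/2)·(19/4−13) + (99/4)·(13−9) + (-7)·(9−(19/4))) = ½·(-759/8 + 99 − 119/4) = -205/16, so the B-coordinate is 1/4.
[ABP] = ½·((23/2)·(4−(19/4)) + 9·(19/4−9) + (99/4)·(9−4)) = ½·(-69/8 − 153/4 + 495/4) = 615/16, so the C-coordinate is -3/4.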